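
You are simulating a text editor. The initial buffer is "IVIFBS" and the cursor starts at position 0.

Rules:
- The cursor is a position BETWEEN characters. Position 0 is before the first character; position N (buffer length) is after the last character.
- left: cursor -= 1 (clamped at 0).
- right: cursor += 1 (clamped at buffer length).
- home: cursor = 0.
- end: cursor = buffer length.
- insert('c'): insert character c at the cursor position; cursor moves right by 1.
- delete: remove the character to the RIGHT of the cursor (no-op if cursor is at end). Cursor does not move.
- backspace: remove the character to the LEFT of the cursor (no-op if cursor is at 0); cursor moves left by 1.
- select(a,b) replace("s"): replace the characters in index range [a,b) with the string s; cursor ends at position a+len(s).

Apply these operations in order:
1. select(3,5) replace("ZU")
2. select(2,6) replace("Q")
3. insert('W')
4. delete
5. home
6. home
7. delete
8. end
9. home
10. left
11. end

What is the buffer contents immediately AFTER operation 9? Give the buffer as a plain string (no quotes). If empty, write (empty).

After op 1 (select(3,5) replace("ZU")): buf='IVIZUS' cursor=5
After op 2 (select(2,6) replace("Q")): buf='IVQ' cursor=3
After op 3 (insert('W')): buf='IVQW' cursor=4
After op 4 (delete): buf='IVQW' cursor=4
After op 5 (home): buf='IVQW' cursor=0
After op 6 (home): buf='IVQW' cursor=0
After op 7 (delete): buf='VQW' cursor=0
After op 8 (end): buf='VQW' cursor=3
After op 9 (home): buf='VQW' cursor=0

Answer: VQW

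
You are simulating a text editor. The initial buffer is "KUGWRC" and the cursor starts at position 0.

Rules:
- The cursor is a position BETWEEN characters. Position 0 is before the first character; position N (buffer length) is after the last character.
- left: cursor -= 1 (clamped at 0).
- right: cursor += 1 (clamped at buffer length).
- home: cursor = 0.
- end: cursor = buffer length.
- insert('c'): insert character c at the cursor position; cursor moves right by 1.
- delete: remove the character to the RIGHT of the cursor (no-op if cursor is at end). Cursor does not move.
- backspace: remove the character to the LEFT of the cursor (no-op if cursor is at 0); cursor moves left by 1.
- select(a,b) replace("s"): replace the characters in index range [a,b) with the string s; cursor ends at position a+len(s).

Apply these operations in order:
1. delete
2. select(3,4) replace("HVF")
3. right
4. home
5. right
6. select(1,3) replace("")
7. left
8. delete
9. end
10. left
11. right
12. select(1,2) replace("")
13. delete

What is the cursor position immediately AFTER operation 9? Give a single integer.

After op 1 (delete): buf='UGWRC' cursor=0
After op 2 (select(3,4) replace("HVF")): buf='UGWHVFC' cursor=6
After op 3 (right): buf='UGWHVFC' cursor=7
After op 4 (home): buf='UGWHVFC' cursor=0
After op 5 (right): buf='UGWHVFC' cursor=1
After op 6 (select(1,3) replace("")): buf='UHVFC' cursor=1
After op 7 (left): buf='UHVFC' cursor=0
After op 8 (delete): buf='HVFC' cursor=0
After op 9 (end): buf='HVFC' cursor=4

Answer: 4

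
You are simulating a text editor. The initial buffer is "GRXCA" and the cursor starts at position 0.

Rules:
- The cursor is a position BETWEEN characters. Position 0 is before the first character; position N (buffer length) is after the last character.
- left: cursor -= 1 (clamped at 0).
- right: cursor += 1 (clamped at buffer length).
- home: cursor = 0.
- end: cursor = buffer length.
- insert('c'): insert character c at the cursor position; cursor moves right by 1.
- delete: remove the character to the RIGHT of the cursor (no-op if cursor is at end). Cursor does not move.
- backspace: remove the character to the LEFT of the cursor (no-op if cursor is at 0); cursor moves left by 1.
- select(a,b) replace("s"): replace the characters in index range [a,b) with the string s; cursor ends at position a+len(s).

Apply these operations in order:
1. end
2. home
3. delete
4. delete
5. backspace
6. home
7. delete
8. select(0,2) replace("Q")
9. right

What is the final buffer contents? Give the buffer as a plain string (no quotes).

After op 1 (end): buf='GRXCA' cursor=5
After op 2 (home): buf='GRXCA' cursor=0
After op 3 (delete): buf='RXCA' cursor=0
After op 4 (delete): buf='XCA' cursor=0
After op 5 (backspace): buf='XCA' cursor=0
After op 6 (home): buf='XCA' cursor=0
After op 7 (delete): buf='CA' cursor=0
After op 8 (select(0,2) replace("Q")): buf='Q' cursor=1
After op 9 (right): buf='Q' cursor=1

Answer: Q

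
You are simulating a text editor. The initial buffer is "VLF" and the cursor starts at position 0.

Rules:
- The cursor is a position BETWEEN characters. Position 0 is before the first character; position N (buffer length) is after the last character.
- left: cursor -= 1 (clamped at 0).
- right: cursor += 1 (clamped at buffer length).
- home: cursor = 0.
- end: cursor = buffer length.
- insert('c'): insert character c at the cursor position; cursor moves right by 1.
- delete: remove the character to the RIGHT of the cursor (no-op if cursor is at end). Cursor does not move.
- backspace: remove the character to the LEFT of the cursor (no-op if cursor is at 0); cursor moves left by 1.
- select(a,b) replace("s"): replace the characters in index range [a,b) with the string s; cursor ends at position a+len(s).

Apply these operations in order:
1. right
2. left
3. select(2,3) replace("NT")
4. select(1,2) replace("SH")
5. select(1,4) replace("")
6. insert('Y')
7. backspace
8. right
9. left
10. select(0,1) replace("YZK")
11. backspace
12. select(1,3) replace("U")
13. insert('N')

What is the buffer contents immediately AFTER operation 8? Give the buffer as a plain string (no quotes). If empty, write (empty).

After op 1 (right): buf='VLF' cursor=1
After op 2 (left): buf='VLF' cursor=0
After op 3 (select(2,3) replace("NT")): buf='VLNT' cursor=4
After op 4 (select(1,2) replace("SH")): buf='VSHNT' cursor=3
After op 5 (select(1,4) replace("")): buf='VT' cursor=1
After op 6 (insert('Y')): buf='VYT' cursor=2
After op 7 (backspace): buf='VT' cursor=1
After op 8 (right): buf='VT' cursor=2

Answer: VT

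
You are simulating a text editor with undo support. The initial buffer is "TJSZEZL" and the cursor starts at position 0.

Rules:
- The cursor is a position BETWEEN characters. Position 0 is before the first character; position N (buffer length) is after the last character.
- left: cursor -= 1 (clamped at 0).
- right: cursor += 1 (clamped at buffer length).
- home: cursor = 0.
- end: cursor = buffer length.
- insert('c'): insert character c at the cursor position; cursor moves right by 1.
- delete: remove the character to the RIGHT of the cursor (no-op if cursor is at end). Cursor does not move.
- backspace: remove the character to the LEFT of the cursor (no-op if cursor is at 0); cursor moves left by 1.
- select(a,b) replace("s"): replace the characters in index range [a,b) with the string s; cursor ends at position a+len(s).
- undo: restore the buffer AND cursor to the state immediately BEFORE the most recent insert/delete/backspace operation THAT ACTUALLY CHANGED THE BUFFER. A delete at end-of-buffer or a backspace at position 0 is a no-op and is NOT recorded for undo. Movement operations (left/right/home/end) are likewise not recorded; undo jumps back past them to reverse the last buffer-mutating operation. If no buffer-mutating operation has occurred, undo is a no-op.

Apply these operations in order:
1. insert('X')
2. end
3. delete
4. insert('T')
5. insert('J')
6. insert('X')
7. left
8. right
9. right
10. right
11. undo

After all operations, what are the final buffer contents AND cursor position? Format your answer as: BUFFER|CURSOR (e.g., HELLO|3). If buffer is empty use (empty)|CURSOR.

After op 1 (insert('X')): buf='XTJSZEZL' cursor=1
After op 2 (end): buf='XTJSZEZL' cursor=8
After op 3 (delete): buf='XTJSZEZL' cursor=8
After op 4 (insert('T')): buf='XTJSZEZLT' cursor=9
After op 5 (insert('J')): buf='XTJSZEZLTJ' cursor=10
After op 6 (insert('X')): buf='XTJSZEZLTJX' cursor=11
After op 7 (left): buf='XTJSZEZLTJX' cursor=10
After op 8 (right): buf='XTJSZEZLTJX' cursor=11
After op 9 (right): buf='XTJSZEZLTJX' cursor=11
After op 10 (right): buf='XTJSZEZLTJX' cursor=11
After op 11 (undo): buf='XTJSZEZLTJ' cursor=10

Answer: XTJSZEZLTJ|10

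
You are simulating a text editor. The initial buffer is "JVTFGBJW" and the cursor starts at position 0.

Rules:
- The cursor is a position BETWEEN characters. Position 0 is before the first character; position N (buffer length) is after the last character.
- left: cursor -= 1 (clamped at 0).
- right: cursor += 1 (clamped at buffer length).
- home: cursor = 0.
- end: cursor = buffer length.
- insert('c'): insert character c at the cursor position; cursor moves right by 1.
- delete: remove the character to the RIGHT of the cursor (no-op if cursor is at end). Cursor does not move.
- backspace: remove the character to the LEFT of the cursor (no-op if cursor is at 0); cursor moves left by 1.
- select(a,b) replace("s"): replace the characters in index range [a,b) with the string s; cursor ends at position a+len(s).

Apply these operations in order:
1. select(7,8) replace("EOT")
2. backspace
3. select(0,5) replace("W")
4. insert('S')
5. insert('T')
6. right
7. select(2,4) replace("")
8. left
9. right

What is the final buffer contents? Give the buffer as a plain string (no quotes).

After op 1 (select(7,8) replace("EOT")): buf='JVTFGBJEOT' cursor=10
After op 2 (backspace): buf='JVTFGBJEO' cursor=9
After op 3 (select(0,5) replace("W")): buf='WBJEO' cursor=1
After op 4 (insert('S')): buf='WSBJEO' cursor=2
After op 5 (insert('T')): buf='WSTBJEO' cursor=3
After op 6 (right): buf='WSTBJEO' cursor=4
After op 7 (select(2,4) replace("")): buf='WSJEO' cursor=2
After op 8 (left): buf='WSJEO' cursor=1
After op 9 (right): buf='WSJEO' cursor=2

Answer: WSJEO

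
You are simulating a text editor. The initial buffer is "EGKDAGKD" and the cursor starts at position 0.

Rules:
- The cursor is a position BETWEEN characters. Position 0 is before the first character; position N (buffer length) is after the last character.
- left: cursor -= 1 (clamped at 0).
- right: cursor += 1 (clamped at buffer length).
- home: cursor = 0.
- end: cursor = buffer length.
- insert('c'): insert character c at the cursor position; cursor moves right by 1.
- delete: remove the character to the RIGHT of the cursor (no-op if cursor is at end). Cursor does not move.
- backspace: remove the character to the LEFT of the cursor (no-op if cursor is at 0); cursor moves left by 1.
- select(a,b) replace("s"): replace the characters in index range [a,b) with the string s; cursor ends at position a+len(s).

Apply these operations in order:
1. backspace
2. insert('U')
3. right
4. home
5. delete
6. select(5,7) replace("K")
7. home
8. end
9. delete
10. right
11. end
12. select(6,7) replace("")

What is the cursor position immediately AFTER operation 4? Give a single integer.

Answer: 0

Derivation:
After op 1 (backspace): buf='EGKDAGKD' cursor=0
After op 2 (insert('U')): buf='UEGKDAGKD' cursor=1
After op 3 (right): buf='UEGKDAGKD' cursor=2
After op 4 (home): buf='UEGKDAGKD' cursor=0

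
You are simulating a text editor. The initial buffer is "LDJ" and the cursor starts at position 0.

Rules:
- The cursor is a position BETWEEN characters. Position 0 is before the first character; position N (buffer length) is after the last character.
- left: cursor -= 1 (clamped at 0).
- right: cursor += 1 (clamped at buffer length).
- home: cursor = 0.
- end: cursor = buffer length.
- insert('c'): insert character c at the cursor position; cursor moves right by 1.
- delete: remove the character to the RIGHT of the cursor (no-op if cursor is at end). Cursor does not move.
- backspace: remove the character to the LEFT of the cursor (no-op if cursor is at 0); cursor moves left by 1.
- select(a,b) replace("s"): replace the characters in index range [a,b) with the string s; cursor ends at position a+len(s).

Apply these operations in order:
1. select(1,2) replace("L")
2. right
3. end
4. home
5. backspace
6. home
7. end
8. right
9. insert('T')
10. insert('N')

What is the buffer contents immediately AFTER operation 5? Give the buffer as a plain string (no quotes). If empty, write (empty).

After op 1 (select(1,2) replace("L")): buf='LLJ' cursor=2
After op 2 (right): buf='LLJ' cursor=3
After op 3 (end): buf='LLJ' cursor=3
After op 4 (home): buf='LLJ' cursor=0
After op 5 (backspace): buf='LLJ' cursor=0

Answer: LLJ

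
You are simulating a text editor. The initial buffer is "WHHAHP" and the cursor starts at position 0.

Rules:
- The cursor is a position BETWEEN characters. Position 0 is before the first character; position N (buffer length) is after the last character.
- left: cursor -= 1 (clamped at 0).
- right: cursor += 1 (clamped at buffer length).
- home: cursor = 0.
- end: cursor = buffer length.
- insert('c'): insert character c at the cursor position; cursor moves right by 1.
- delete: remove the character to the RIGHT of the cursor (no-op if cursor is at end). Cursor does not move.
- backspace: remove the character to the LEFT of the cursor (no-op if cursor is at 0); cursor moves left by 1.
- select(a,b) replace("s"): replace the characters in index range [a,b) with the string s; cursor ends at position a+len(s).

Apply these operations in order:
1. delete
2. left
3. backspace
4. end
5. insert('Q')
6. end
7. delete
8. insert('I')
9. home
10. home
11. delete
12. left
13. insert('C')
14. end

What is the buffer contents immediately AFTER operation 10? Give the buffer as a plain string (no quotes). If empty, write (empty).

Answer: HHAHPQI

Derivation:
After op 1 (delete): buf='HHAHP' cursor=0
After op 2 (left): buf='HHAHP' cursor=0
After op 3 (backspace): buf='HHAHP' cursor=0
After op 4 (end): buf='HHAHP' cursor=5
After op 5 (insert('Q')): buf='HHAHPQ' cursor=6
After op 6 (end): buf='HHAHPQ' cursor=6
After op 7 (delete): buf='HHAHPQ' cursor=6
After op 8 (insert('I')): buf='HHAHPQI' cursor=7
After op 9 (home): buf='HHAHPQI' cursor=0
After op 10 (home): buf='HHAHPQI' cursor=0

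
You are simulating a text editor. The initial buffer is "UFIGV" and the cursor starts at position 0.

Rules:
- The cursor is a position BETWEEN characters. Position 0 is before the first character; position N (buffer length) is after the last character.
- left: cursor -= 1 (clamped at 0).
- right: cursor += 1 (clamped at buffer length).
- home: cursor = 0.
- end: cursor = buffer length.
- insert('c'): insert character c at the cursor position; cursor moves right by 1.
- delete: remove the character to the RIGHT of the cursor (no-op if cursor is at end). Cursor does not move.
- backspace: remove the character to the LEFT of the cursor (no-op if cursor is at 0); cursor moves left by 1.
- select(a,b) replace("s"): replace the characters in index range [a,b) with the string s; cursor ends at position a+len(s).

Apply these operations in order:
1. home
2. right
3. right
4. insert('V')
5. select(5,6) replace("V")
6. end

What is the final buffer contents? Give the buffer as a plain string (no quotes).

Answer: UFVIGV

Derivation:
After op 1 (home): buf='UFIGV' cursor=0
After op 2 (right): buf='UFIGV' cursor=1
After op 3 (right): buf='UFIGV' cursor=2
After op 4 (insert('V')): buf='UFVIGV' cursor=3
After op 5 (select(5,6) replace("V")): buf='UFVIGV' cursor=6
After op 6 (end): buf='UFVIGV' cursor=6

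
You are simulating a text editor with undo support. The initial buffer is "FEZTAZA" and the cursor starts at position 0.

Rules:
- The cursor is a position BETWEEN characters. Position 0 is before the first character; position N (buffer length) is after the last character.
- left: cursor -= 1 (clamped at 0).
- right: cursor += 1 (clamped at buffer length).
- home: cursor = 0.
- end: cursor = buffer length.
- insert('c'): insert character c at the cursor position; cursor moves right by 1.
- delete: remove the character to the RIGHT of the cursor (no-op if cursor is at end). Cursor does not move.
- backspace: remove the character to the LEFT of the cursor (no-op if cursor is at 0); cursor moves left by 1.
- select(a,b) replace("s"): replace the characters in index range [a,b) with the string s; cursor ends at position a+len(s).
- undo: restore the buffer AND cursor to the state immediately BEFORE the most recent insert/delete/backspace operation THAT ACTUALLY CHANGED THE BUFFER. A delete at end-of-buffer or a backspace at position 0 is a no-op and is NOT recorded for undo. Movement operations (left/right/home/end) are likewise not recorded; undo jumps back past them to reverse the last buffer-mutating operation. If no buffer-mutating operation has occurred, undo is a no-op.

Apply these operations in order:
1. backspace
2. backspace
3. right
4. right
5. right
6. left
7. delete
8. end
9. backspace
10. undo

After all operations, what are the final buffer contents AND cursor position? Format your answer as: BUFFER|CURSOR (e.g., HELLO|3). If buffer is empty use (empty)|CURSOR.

After op 1 (backspace): buf='FEZTAZA' cursor=0
After op 2 (backspace): buf='FEZTAZA' cursor=0
After op 3 (right): buf='FEZTAZA' cursor=1
After op 4 (right): buf='FEZTAZA' cursor=2
After op 5 (right): buf='FEZTAZA' cursor=3
After op 6 (left): buf='FEZTAZA' cursor=2
After op 7 (delete): buf='FETAZA' cursor=2
After op 8 (end): buf='FETAZA' cursor=6
After op 9 (backspace): buf='FETAZ' cursor=5
After op 10 (undo): buf='FETAZA' cursor=6

Answer: FETAZA|6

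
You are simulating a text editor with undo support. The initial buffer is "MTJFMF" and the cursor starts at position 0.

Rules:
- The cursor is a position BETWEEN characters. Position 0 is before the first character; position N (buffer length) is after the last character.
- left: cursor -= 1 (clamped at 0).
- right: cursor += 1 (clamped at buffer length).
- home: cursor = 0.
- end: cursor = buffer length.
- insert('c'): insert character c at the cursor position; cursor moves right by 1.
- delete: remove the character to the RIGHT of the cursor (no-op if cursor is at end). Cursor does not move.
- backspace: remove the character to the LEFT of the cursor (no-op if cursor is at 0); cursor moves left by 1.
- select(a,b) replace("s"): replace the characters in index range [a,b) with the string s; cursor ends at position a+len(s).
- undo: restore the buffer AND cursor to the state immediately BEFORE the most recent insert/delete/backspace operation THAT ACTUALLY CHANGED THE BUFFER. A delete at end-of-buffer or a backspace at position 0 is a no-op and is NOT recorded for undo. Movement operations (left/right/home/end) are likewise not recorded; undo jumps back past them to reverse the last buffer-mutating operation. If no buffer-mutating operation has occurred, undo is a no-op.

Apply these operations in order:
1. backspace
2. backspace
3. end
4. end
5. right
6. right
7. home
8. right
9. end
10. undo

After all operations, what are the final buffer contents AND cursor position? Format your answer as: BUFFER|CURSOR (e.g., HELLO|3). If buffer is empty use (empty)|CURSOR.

After op 1 (backspace): buf='MTJFMF' cursor=0
After op 2 (backspace): buf='MTJFMF' cursor=0
After op 3 (end): buf='MTJFMF' cursor=6
After op 4 (end): buf='MTJFMF' cursor=6
After op 5 (right): buf='MTJFMF' cursor=6
After op 6 (right): buf='MTJFMF' cursor=6
After op 7 (home): buf='MTJFMF' cursor=0
After op 8 (right): buf='MTJFMF' cursor=1
After op 9 (end): buf='MTJFMF' cursor=6
After op 10 (undo): buf='MTJFMF' cursor=6

Answer: MTJFMF|6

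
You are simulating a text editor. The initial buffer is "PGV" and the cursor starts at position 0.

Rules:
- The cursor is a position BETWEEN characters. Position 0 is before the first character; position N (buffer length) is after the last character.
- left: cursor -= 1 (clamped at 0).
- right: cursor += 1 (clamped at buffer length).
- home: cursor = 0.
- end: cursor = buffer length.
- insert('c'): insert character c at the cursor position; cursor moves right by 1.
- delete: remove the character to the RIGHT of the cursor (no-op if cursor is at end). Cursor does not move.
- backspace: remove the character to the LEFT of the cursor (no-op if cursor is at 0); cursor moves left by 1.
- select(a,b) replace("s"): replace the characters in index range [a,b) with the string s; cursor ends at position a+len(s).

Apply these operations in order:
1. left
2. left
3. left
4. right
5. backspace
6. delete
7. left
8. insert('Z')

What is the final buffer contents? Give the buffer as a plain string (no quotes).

After op 1 (left): buf='PGV' cursor=0
After op 2 (left): buf='PGV' cursor=0
After op 3 (left): buf='PGV' cursor=0
After op 4 (right): buf='PGV' cursor=1
After op 5 (backspace): buf='GV' cursor=0
After op 6 (delete): buf='V' cursor=0
After op 7 (left): buf='V' cursor=0
After op 8 (insert('Z')): buf='ZV' cursor=1

Answer: ZV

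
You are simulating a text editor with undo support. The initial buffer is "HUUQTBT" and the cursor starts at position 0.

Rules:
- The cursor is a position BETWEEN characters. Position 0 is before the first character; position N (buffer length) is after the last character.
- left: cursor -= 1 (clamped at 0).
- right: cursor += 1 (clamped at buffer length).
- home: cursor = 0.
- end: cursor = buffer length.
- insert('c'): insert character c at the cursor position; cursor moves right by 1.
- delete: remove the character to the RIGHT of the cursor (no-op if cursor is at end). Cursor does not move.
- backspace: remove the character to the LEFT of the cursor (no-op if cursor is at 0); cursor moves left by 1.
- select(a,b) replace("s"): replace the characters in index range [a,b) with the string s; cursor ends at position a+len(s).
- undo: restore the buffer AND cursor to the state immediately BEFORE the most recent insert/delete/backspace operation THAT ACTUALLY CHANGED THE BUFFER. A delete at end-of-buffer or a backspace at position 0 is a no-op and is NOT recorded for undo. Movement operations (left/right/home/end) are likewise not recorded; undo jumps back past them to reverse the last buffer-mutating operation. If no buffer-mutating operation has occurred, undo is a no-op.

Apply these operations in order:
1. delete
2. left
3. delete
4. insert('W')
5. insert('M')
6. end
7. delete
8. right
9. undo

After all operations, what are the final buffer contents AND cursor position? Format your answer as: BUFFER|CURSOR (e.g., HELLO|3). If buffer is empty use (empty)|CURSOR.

Answer: WUQTBT|1

Derivation:
After op 1 (delete): buf='UUQTBT' cursor=0
After op 2 (left): buf='UUQTBT' cursor=0
After op 3 (delete): buf='UQTBT' cursor=0
After op 4 (insert('W')): buf='WUQTBT' cursor=1
After op 5 (insert('M')): buf='WMUQTBT' cursor=2
After op 6 (end): buf='WMUQTBT' cursor=7
After op 7 (delete): buf='WMUQTBT' cursor=7
After op 8 (right): buf='WMUQTBT' cursor=7
After op 9 (undo): buf='WUQTBT' cursor=1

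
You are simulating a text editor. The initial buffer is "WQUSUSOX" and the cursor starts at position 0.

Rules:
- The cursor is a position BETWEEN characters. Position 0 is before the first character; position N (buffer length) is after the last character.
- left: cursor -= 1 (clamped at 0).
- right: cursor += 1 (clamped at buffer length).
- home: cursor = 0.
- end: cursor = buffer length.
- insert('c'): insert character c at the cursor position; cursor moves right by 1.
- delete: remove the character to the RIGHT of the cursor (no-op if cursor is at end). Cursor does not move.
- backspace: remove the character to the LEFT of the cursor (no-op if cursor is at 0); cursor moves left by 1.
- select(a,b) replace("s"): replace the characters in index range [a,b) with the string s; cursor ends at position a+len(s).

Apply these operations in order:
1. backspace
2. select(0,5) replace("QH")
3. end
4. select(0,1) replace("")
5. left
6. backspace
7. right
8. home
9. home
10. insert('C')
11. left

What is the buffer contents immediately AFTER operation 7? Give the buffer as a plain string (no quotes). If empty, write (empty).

After op 1 (backspace): buf='WQUSUSOX' cursor=0
After op 2 (select(0,5) replace("QH")): buf='QHSOX' cursor=2
After op 3 (end): buf='QHSOX' cursor=5
After op 4 (select(0,1) replace("")): buf='HSOX' cursor=0
After op 5 (left): buf='HSOX' cursor=0
After op 6 (backspace): buf='HSOX' cursor=0
After op 7 (right): buf='HSOX' cursor=1

Answer: HSOX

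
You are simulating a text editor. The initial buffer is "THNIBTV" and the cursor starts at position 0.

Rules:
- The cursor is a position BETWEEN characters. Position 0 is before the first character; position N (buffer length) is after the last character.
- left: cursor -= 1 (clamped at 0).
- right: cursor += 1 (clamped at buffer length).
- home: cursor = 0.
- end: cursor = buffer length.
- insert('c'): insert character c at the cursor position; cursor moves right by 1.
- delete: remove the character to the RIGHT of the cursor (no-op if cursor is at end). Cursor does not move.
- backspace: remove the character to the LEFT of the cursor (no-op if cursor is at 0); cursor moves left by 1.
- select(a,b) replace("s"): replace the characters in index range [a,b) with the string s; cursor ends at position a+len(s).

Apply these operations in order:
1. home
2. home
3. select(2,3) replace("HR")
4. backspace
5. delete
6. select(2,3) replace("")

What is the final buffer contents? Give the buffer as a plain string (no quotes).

After op 1 (home): buf='THNIBTV' cursor=0
After op 2 (home): buf='THNIBTV' cursor=0
After op 3 (select(2,3) replace("HR")): buf='THHRIBTV' cursor=4
After op 4 (backspace): buf='THHIBTV' cursor=3
After op 5 (delete): buf='THHBTV' cursor=3
After op 6 (select(2,3) replace("")): buf='THBTV' cursor=2

Answer: THBTV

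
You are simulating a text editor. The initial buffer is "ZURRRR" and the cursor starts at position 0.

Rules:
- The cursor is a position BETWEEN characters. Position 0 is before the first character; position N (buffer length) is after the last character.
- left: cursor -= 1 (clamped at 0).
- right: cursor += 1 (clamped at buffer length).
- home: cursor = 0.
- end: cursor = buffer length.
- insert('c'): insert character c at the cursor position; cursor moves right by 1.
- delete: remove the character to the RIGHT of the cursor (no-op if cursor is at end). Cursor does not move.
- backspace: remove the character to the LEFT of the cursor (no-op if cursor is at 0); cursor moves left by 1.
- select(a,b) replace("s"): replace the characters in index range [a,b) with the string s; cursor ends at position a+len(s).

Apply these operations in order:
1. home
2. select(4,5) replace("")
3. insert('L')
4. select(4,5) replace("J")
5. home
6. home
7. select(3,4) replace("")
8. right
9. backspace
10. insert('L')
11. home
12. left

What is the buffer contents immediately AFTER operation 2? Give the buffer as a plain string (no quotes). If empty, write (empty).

After op 1 (home): buf='ZURRRR' cursor=0
After op 2 (select(4,5) replace("")): buf='ZURRR' cursor=4

Answer: ZURRR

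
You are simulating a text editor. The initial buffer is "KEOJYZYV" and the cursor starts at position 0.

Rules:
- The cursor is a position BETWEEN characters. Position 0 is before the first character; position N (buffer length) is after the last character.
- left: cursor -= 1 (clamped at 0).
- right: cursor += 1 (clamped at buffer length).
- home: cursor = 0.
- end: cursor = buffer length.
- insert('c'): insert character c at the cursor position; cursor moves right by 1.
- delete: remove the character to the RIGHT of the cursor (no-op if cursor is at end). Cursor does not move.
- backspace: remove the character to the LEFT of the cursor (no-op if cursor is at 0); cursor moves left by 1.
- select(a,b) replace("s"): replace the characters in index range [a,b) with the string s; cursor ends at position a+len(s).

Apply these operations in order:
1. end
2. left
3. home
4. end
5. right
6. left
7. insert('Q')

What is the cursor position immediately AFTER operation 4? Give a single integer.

Answer: 8

Derivation:
After op 1 (end): buf='KEOJYZYV' cursor=8
After op 2 (left): buf='KEOJYZYV' cursor=7
After op 3 (home): buf='KEOJYZYV' cursor=0
After op 4 (end): buf='KEOJYZYV' cursor=8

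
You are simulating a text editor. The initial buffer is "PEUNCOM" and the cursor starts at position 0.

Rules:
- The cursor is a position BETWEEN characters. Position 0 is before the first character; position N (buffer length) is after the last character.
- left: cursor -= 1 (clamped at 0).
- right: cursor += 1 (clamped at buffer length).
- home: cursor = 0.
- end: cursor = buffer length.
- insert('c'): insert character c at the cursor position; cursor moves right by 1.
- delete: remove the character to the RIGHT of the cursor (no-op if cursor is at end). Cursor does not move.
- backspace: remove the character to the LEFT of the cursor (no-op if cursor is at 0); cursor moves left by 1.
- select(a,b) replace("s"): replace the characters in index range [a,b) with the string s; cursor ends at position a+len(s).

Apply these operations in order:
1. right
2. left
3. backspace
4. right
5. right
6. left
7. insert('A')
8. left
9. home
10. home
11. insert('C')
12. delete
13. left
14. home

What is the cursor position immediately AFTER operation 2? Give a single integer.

After op 1 (right): buf='PEUNCOM' cursor=1
After op 2 (left): buf='PEUNCOM' cursor=0

Answer: 0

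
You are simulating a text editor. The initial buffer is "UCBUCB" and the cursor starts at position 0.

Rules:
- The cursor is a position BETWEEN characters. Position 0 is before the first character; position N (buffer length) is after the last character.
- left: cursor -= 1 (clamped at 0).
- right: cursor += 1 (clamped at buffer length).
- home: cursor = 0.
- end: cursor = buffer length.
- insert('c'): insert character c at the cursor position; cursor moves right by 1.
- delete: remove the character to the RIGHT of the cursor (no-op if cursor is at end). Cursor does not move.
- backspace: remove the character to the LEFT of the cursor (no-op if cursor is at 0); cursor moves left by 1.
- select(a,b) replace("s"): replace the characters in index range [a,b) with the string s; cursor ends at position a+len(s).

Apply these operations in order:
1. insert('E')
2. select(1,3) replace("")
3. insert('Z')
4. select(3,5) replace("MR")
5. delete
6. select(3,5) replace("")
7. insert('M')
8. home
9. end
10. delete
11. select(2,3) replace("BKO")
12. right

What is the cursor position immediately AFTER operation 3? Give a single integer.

Answer: 2

Derivation:
After op 1 (insert('E')): buf='EUCBUCB' cursor=1
After op 2 (select(1,3) replace("")): buf='EBUCB' cursor=1
After op 3 (insert('Z')): buf='EZBUCB' cursor=2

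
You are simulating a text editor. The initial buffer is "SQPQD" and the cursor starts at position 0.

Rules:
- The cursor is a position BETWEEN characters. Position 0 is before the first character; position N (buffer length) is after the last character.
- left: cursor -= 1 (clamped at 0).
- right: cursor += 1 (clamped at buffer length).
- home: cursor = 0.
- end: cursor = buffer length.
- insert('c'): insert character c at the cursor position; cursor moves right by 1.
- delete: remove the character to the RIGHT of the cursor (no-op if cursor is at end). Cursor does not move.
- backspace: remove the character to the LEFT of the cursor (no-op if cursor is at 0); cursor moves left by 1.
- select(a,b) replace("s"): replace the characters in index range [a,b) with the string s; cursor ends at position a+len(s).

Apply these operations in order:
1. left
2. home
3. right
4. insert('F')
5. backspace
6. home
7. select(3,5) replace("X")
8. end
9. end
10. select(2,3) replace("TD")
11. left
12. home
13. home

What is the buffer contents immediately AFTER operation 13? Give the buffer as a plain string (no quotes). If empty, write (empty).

After op 1 (left): buf='SQPQD' cursor=0
After op 2 (home): buf='SQPQD' cursor=0
After op 3 (right): buf='SQPQD' cursor=1
After op 4 (insert('F')): buf='SFQPQD' cursor=2
After op 5 (backspace): buf='SQPQD' cursor=1
After op 6 (home): buf='SQPQD' cursor=0
After op 7 (select(3,5) replace("X")): buf='SQPX' cursor=4
After op 8 (end): buf='SQPX' cursor=4
After op 9 (end): buf='SQPX' cursor=4
After op 10 (select(2,3) replace("TD")): buf='SQTDX' cursor=4
After op 11 (left): buf='SQTDX' cursor=3
After op 12 (home): buf='SQTDX' cursor=0
After op 13 (home): buf='SQTDX' cursor=0

Answer: SQTDX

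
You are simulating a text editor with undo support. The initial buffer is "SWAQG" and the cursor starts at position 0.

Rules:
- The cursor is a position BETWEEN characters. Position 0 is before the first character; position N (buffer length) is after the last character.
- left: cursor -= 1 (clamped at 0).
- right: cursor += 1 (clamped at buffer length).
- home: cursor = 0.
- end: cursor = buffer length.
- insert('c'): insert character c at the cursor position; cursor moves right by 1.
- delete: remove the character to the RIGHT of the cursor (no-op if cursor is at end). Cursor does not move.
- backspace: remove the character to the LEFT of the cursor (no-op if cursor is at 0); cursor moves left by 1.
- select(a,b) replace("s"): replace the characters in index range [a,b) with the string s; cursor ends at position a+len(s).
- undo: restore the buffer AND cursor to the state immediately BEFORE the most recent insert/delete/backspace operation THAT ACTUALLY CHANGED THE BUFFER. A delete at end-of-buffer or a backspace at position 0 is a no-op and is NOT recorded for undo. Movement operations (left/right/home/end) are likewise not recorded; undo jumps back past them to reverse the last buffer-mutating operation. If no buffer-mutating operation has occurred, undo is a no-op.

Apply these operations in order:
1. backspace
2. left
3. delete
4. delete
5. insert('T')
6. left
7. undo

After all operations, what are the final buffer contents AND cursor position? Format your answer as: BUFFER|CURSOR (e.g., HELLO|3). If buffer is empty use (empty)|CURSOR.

After op 1 (backspace): buf='SWAQG' cursor=0
After op 2 (left): buf='SWAQG' cursor=0
After op 3 (delete): buf='WAQG' cursor=0
After op 4 (delete): buf='AQG' cursor=0
After op 5 (insert('T')): buf='TAQG' cursor=1
After op 6 (left): buf='TAQG' cursor=0
After op 7 (undo): buf='AQG' cursor=0

Answer: AQG|0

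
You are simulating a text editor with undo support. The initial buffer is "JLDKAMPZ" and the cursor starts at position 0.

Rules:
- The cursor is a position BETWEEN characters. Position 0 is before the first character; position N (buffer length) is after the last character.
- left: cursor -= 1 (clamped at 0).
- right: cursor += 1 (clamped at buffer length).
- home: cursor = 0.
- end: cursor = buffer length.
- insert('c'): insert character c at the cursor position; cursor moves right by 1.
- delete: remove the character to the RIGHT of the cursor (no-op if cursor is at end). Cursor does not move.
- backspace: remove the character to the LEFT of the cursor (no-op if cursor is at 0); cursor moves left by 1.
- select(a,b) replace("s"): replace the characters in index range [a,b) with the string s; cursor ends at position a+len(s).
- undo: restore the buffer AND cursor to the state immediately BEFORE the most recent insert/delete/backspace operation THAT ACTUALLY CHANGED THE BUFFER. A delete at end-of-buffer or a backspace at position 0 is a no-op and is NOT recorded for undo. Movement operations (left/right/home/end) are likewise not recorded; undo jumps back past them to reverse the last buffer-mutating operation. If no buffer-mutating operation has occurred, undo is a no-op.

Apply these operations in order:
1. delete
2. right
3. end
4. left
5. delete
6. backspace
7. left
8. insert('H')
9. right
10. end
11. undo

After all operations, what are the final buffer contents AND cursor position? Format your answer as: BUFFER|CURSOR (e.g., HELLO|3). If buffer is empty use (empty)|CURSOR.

After op 1 (delete): buf='LDKAMPZ' cursor=0
After op 2 (right): buf='LDKAMPZ' cursor=1
After op 3 (end): buf='LDKAMPZ' cursor=7
After op 4 (left): buf='LDKAMPZ' cursor=6
After op 5 (delete): buf='LDKAMP' cursor=6
After op 6 (backspace): buf='LDKAM' cursor=5
After op 7 (left): buf='LDKAM' cursor=4
After op 8 (insert('H')): buf='LDKAHM' cursor=5
After op 9 (right): buf='LDKAHM' cursor=6
After op 10 (end): buf='LDKAHM' cursor=6
After op 11 (undo): buf='LDKAM' cursor=4

Answer: LDKAM|4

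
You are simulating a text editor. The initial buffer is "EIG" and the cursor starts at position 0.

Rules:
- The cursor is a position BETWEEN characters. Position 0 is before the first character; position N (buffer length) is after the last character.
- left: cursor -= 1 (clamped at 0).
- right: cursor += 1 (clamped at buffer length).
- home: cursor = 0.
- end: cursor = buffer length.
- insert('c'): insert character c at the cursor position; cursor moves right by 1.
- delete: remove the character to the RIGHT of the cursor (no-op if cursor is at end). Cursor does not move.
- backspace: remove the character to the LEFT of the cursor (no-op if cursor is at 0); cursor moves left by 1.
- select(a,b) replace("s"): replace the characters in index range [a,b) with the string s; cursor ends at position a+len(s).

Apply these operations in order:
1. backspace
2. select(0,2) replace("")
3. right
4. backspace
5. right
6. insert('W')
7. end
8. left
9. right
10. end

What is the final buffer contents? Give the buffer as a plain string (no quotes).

Answer: W

Derivation:
After op 1 (backspace): buf='EIG' cursor=0
After op 2 (select(0,2) replace("")): buf='G' cursor=0
After op 3 (right): buf='G' cursor=1
After op 4 (backspace): buf='(empty)' cursor=0
After op 5 (right): buf='(empty)' cursor=0
After op 6 (insert('W')): buf='W' cursor=1
After op 7 (end): buf='W' cursor=1
After op 8 (left): buf='W' cursor=0
After op 9 (right): buf='W' cursor=1
After op 10 (end): buf='W' cursor=1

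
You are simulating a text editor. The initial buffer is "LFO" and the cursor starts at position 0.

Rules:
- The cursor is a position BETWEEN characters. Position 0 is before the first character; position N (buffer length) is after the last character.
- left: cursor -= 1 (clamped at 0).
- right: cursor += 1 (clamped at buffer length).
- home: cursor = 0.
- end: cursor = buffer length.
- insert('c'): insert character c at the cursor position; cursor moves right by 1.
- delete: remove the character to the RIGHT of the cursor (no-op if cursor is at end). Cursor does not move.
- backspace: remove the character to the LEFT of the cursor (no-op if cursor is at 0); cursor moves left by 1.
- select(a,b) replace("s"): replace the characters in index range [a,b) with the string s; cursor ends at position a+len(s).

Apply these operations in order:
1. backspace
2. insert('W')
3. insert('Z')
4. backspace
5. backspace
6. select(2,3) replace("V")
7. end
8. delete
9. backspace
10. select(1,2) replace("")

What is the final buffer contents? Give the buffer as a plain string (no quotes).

Answer: L

Derivation:
After op 1 (backspace): buf='LFO' cursor=0
After op 2 (insert('W')): buf='WLFO' cursor=1
After op 3 (insert('Z')): buf='WZLFO' cursor=2
After op 4 (backspace): buf='WLFO' cursor=1
After op 5 (backspace): buf='LFO' cursor=0
After op 6 (select(2,3) replace("V")): buf='LFV' cursor=3
After op 7 (end): buf='LFV' cursor=3
After op 8 (delete): buf='LFV' cursor=3
After op 9 (backspace): buf='LF' cursor=2
After op 10 (select(1,2) replace("")): buf='L' cursor=1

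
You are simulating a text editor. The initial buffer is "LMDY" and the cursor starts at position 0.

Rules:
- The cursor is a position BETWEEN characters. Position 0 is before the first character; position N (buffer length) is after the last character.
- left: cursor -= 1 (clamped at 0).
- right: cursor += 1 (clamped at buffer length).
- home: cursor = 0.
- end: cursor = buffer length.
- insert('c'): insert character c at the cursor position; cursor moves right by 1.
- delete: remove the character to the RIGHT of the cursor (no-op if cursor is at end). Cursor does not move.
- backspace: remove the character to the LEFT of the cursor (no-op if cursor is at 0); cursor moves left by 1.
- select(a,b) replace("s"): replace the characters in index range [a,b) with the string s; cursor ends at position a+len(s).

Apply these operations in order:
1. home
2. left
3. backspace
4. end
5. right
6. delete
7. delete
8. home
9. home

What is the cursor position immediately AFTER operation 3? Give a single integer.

After op 1 (home): buf='LMDY' cursor=0
After op 2 (left): buf='LMDY' cursor=0
After op 3 (backspace): buf='LMDY' cursor=0

Answer: 0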